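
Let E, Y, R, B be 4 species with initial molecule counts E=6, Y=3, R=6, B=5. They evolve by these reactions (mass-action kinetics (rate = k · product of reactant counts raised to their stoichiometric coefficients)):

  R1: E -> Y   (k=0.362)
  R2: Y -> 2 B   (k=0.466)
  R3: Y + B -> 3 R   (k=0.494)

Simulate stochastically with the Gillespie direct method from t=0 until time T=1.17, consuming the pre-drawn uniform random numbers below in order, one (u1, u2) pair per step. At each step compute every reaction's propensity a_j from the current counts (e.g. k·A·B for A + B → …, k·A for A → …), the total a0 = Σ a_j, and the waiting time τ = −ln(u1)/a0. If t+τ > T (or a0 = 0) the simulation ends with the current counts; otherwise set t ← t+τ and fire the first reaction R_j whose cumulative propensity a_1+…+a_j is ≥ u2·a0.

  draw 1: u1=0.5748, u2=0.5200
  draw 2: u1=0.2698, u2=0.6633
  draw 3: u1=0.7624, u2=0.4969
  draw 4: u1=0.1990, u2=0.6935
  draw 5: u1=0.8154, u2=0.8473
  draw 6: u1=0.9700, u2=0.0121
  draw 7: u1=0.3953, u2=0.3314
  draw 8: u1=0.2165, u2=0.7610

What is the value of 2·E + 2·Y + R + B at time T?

Check how each reaction changes W = 2·E + 2·Y + R + B (weight of products minus weight of reactants):
R1: E -> Y: (2·1) − (2·1) = 2 − 2 = 0
R2: Y -> 2 B: (1·2) − (2·1) = 2 − 2 = 0
R3: Y + B -> 3 R: (1·3) − (2·1 + 1·1) = 3 − 3 = 0
Every reaction leaves W unchanged, so W is conserved and no simulation is needed: W(T) = W(0) = 2·6 + 2·3 + 6 + 5 = 29

Value at T = 29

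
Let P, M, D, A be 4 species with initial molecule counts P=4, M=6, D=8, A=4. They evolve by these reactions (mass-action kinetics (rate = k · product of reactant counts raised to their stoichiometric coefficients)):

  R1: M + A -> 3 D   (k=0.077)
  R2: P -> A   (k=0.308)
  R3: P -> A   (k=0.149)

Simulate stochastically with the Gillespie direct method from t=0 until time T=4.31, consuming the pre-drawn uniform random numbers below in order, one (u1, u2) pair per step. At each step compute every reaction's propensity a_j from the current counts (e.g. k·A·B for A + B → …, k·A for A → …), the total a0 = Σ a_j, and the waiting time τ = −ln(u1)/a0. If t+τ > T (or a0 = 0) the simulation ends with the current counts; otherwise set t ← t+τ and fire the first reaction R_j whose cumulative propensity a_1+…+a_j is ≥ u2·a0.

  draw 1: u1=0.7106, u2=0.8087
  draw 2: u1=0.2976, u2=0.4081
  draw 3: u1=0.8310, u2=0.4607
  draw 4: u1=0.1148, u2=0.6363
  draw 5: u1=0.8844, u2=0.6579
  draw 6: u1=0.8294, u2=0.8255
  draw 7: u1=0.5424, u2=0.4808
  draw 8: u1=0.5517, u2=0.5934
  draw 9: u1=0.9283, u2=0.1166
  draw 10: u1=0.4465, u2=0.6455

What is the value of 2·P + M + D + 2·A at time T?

Check how each reaction changes W = 2·P + M + D + 2·A (weight of products minus weight of reactants):
R1: M + A -> 3 D: (1·3) − (1·1 + 2·1) = 3 − 3 = 0
R2: P -> A: (2·1) − (2·1) = 2 − 2 = 0
R3: P -> A: (2·1) − (2·1) = 2 − 2 = 0
Every reaction leaves W unchanged, so W is conserved and no simulation is needed: W(T) = W(0) = 2·4 + 6 + 8 + 2·4 = 30

Value at T = 30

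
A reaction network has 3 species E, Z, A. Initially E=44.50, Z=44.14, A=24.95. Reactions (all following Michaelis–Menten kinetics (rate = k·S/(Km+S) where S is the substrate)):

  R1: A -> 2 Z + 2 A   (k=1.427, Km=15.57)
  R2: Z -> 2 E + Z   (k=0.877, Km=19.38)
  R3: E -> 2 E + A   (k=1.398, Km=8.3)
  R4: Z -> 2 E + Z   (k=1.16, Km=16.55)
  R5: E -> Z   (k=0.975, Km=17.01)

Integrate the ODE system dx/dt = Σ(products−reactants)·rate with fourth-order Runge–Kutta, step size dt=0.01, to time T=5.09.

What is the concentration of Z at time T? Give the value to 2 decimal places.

RK4 with dt=0.01: 509 steps to T=5.09. Trajectory (selected grid times):
t=0.00: E=44.50 Z=44.14 A=24.95
t=0.57: E=46.43 Z=45.56 A=26.13
t=1.13: E=48.35 Z=46.97 A=27.30
t=1.70: E=50.31 Z=48.42 A=28.50
t=2.26: E=52.25 Z=49.87 A=29.70
t=2.83: E=54.24 Z=51.37 A=30.93
t=3.39: E=56.20 Z=52.86 A=32.14
t=3.96: E=58.21 Z=54.39 A=33.39
t=4.52: E=60.20 Z=55.91 A=34.62
t=5.09: E=62.24 Z=57.47 A=35.89
Read off Z at T=5.09: 57.47

Z at T = 57.47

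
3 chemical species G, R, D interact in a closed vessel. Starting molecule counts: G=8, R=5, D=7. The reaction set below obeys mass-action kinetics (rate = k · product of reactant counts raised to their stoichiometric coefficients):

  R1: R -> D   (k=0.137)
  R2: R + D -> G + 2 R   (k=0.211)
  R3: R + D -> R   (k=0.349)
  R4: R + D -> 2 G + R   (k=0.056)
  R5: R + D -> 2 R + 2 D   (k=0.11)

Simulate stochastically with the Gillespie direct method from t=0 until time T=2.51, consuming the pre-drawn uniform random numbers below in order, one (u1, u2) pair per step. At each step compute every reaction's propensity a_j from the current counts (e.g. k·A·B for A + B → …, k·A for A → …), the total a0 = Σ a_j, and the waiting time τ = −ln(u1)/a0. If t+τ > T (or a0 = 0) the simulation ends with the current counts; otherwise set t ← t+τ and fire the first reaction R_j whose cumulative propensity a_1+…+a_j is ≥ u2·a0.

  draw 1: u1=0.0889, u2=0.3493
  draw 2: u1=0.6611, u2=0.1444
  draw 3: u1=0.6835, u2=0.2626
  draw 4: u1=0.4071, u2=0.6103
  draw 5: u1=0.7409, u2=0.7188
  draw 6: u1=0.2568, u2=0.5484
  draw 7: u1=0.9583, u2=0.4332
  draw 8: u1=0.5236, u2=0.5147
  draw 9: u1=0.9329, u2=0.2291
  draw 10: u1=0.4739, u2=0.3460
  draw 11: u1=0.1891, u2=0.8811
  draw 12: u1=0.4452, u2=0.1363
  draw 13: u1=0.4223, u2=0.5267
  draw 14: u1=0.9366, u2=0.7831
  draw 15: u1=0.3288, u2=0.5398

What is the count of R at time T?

t=0.000: G=8 R=5 D=7
Draw 1: a1=0.685, a2=7.385, a3=12.215, a4=1.960, a5=3.850, a0=26.095; τ=−ln(0.0889)/26.095=0.093 → t=0.093; u2·a0=0.3493·26.095=9.115; a1+a2=8.070 < 9.115 ≤ a1+…+a3=20.285 → R3 fires; G=8 R=5 D=6
Draw 2: a1=0.685, a2=6.330, a3=10.470, a4=1.680, a5=3.300, a0=22.465; τ=−ln(0.6611)/22.465=0.018 → t=0.111; u2·a0=0.1444·22.465=3.244; a1=0.685 < 3.244 ≤ a1+a2=7.015 → R2 fires; G=9 R=6 D=5
Draw 3: a1=0.822, a2=6.330, a3=10.470, a4=1.680, a5=3.300, a0=22.602; τ=−ln(0.6835)/22.602=0.017 → t=0.128; u2·a0=0.2626·22.602=5.935; a1=0.822 < 5.935 ≤ a1+a2=7.152 → R2 fires; G=10 R=7 D=4
Draw 4: a1=0.959, a2=5.908, a3=9.772, a4=1.568, a5=3.080, a0=21.287; τ=−ln(0.4071)/21.287=0.042 → t=0.170; u2·a0=0.6103·21.287=12.991; a1+a2=6.867 < 12.991 ≤ a1+…+a3=16.639 → R3 fires; G=10 R=7 D=3
Draw 5: a1=0.959, a2=4.431, a3=7.329, a4=1.176, a5=2.310, a0=16.205; τ=−ln(0.7409)/16.205=0.019 → t=0.189; u2·a0=0.7188·16.205=11.648; a1+a2=5.390 < 11.648 ≤ a1+…+a3=12.719 → R3 fires; G=10 R=7 D=2
Draw 6: a1=0.959, a2=2.954, a3=4.886, a4=0.784, a5=1.540, a0=11.123; τ=−ln(0.2568)/11.123=0.122 → t=0.311; u2·a0=0.5484·11.123=6.100; a1+a2=3.913 < 6.100 ≤ a1+…+a3=8.799 → R3 fires; G=10 R=7 D=1
Draw 7: a1=0.959, a2=1.477, a3=2.443, a4=0.392, a5=0.770, a0=6.041; τ=−ln(0.9583)/6.041=0.007 → t=0.318; u2·a0=0.4332·6.041=2.617; a1+a2=2.436 < 2.617 ≤ a1+…+a3=4.879 → R3 fires; G=10 R=7 D=0
Draw 8: a1=0.959, a2=0.000, a3=0.000, a4=0.000, a5=0.000, a0=0.959; τ=−ln(0.5236)/0.959=0.675 → t=0.993; u2·a0=0.5147·0.959=0.494 ≤ a1=0.959 → R1 fires; G=10 R=6 D=1
Draw 9: a1=0.822, a2=1.266, a3=2.094, a4=0.336, a5=0.660, a0=5.178; τ=−ln(0.9329)/5.178=0.013 → t=1.006; u2·a0=0.2291·5.178=1.186; a1=0.822 < 1.186 ≤ a1+a2=2.088 → R2 fires; G=11 R=7 D=0
Draw 10: a1=0.959, a2=0.000, a3=0.000, a4=0.000, a5=0.000, a0=0.959; τ=−ln(0.4739)/0.959=0.779 → t=1.785; u2·a0=0.3460·0.959=0.332 ≤ a1=0.959 → R1 fires; G=11 R=6 D=1
Draw 11: a1=0.822, a2=1.266, a3=2.094, a4=0.336, a5=0.660, a0=5.178; τ=−ln(0.1891)/5.178=0.322 → t=2.106; u2·a0=0.8811·5.178=4.562; a1+…+a4=4.518 < 4.562 ≤ a1+…+a5=5.178 → R5 fires; G=11 R=7 D=2
Draw 12: a1=0.959, a2=2.954, a3=4.886, a4=0.784, a5=1.540, a0=11.123; τ=−ln(0.4452)/11.123=0.073 → t=2.179; u2·a0=0.1363·11.123=1.516; a1=0.959 < 1.516 ≤ a1+a2=3.913 → R2 fires; G=12 R=8 D=1
Draw 13: a1=1.096, a2=1.688, a3=2.792, a4=0.448, a5=0.880, a0=6.904; τ=−ln(0.4223)/6.904=0.125 → t=2.304; u2·a0=0.5267·6.904=3.636; a1+a2=2.784 < 3.636 ≤ a1+…+a3=5.576 → R3 fires; G=12 R=8 D=0
Draw 14: a1=1.096, a2=0.000, a3=0.000, a4=0.000, a5=0.000, a0=1.096; τ=−ln(0.9366)/1.096=0.060 → t=2.364; u2·a0=0.7831·1.096=0.858 ≤ a1=1.096 → R1 fires; G=12 R=7 D=1
Draw 15: a1=0.959, a2=1.477, a3=2.443, a4=0.392, a5=0.770, a0=6.041; τ=−ln(0.3288)/6.041=0.184 → t=2.548 > T=2.51: stop.
Read off R at T=2.51: 7

R at T = 7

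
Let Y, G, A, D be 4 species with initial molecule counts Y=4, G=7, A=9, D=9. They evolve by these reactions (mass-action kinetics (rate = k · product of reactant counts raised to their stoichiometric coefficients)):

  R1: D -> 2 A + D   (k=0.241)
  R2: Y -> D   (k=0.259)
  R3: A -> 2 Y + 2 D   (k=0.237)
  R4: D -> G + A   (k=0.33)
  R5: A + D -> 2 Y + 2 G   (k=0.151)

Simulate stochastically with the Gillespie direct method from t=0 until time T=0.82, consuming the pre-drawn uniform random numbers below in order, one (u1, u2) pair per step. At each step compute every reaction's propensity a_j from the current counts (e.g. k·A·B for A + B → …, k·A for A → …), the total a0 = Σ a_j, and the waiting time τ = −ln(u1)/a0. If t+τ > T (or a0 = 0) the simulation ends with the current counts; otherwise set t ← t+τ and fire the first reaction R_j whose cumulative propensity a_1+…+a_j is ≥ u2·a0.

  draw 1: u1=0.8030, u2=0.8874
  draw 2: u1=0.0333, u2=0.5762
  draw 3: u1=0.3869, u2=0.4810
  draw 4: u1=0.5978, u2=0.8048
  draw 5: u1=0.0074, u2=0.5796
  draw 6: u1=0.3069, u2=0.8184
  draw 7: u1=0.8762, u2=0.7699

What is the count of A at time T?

t=0.000: Y=4 G=7 A=9 D=9
Draw 1: a1=2.169, a2=1.036, a3=2.133, a4=2.970, a5=12.231, a0=20.539; τ=−ln(0.8030)/20.539=0.011 → t=0.011; u2·a0=0.8874·20.539=18.226; a1+…+a4=8.308 < 18.226 ≤ a1+…+a5=20.539 → R5 fires; Y=6 G=9 A=8 D=8
Draw 2: a1=1.928, a2=1.554, a3=1.896, a4=2.640, a5=9.664, a0=17.682; τ=−ln(0.0333)/17.682=0.192 → t=0.203; u2·a0=0.5762·17.682=10.188; a1+…+a4=8.018 < 10.188 ≤ a1+…+a5=17.682 → R5 fires; Y=8 G=11 A=7 D=7
Draw 3: a1=1.687, a2=2.072, a3=1.659, a4=2.310, a5=7.399, a0=15.127; τ=−ln(0.3869)/15.127=0.063 → t=0.266; u2·a0=0.4810·15.127=7.276; a1+…+a3=5.418 < 7.276 ≤ a1+…+a4=7.728 → R4 fires; Y=8 G=12 A=8 D=6
Draw 4: a1=1.446, a2=2.072, a3=1.896, a4=1.980, a5=7.248, a0=14.642; τ=−ln(0.5978)/14.642=0.035 → t=0.301; u2·a0=0.8048·14.642=11.784; a1+…+a4=7.394 < 11.784 ≤ a1+…+a5=14.642 → R5 fires; Y=10 G=14 A=7 D=5
Draw 5: a1=1.205, a2=2.590, a3=1.659, a4=1.650, a5=5.285, a0=12.389; τ=−ln(0.0074)/12.389=0.396 → t=0.697; u2·a0=0.5796·12.389=7.181; a1+…+a4=7.104 < 7.181 ≤ a1+…+a5=12.389 → R5 fires; Y=12 G=16 A=6 D=4
Draw 6: a1=0.964, a2=3.108, a3=1.422, a4=1.320, a5=3.624, a0=10.438; τ=−ln(0.3069)/10.438=0.113 → t=0.810; u2·a0=0.8184·10.438=8.542; a1+…+a4=6.814 < 8.542 ≤ a1+…+a5=10.438 → R5 fires; Y=14 G=18 A=5 D=3
Draw 7: a1=0.723, a2=3.626, a3=1.185, a4=0.990, a5=2.265, a0=8.789; τ=−ln(0.8762)/8.789=0.015 → t=0.825 > T=0.82: stop.
Read off A at T=0.82: 5

A at T = 5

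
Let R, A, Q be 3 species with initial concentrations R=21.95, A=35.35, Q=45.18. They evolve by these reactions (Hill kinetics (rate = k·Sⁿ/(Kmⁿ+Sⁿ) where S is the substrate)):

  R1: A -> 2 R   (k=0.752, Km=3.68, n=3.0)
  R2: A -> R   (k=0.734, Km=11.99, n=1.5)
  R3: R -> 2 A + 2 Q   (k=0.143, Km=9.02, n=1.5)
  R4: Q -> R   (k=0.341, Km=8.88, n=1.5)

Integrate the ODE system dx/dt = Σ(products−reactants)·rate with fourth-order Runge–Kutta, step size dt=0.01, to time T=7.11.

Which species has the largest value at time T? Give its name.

Dominant species at T: Q

RK4 with dt=0.01: 711 steps to T=7.11. Trajectory (selected grid times):
t=0.00: R=21.95 A=35.35 Q=45.18
t=0.79: R=23.78 A=34.45 Q=45.11
t=1.58: R=25.60 A=33.57 Q=45.05
t=2.37: R=27.41 A=32.69 Q=44.99
t=3.16: R=29.23 A=31.81 Q=44.94
t=3.95: R=31.03 A=30.94 Q=44.88
t=4.74: R=32.83 A=30.08 Q=44.83
t=5.53: R=34.63 A=29.23 Q=44.78
t=6.32: R=36.42 A=28.38 Q=44.73
t=7.11: R=38.20 A=27.53 Q=44.69
At T=7.11: R=38.20 A=27.53 Q=44.69; the largest is Q.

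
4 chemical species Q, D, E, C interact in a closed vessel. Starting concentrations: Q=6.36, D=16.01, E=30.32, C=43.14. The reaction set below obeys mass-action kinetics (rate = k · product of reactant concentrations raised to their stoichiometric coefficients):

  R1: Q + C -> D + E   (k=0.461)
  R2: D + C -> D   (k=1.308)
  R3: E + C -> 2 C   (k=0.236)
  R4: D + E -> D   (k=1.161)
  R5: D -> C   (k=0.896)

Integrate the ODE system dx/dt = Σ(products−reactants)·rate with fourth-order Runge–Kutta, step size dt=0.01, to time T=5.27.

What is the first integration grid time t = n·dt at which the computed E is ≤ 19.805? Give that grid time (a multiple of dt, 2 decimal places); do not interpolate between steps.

Threshold first reached at t = 0.02

RK4 with dt=0.01: 527 steps to T=5.27. Trajectory (selected grid times):
t=0.00: Q=6.36 D=16.01 E=30.32 C=43.14
t=0.01: Q=5.30 D=16.92 E=23.72 C=36.20
t=0.02: Q=4.55 D=17.52 E=18.61 C=29.82
t=0.59: Q=2.13 D=12.08 E=0.04 C=0.65
t=1.17: Q=1.79 D=7.44 E=0.06 C=0.63
t=1.76: Q=1.51 D=4.60 E=0.07 C=0.62
t=2.34: Q=1.28 D=2.91 E=0.09 C=0.60
t=2.93: Q=1.09 D=1.86 E=0.11 C=0.58
t=3.51: Q=0.94 D=1.23 E=0.13 C=0.57
t=4.10: Q=0.80 D=0.83 E=0.15 C=0.55
t=4.68: Q=0.70 D=0.57 E=0.17 C=0.53
t=5.27: Q=0.61 D=0.41 E=0.19 C=0.51
E(0.01)=23.716 > 19.805 but E(0.02)=18.608 ≤ 19.805, so the first grid time is t=0.02.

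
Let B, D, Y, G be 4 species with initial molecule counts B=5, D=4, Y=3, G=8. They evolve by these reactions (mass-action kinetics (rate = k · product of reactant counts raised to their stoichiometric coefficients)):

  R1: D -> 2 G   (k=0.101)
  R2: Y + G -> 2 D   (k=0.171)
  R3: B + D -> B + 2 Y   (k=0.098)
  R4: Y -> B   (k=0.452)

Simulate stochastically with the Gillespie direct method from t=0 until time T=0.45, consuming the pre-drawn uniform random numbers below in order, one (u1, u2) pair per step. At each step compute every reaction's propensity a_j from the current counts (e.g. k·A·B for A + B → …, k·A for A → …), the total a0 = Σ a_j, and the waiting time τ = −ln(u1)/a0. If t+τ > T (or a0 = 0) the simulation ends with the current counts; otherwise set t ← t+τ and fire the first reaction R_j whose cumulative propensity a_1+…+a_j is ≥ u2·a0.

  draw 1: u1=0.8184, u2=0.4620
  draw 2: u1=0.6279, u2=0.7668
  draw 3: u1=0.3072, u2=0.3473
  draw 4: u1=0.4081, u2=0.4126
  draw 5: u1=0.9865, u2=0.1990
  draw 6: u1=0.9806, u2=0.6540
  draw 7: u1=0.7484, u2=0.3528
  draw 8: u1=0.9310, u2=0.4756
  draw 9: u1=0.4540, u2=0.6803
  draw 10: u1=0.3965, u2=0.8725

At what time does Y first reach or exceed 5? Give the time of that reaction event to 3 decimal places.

t=0.000: B=5 D=4 Y=3 G=8
Draw 1: a1=0.404, a2=4.104, a3=1.960, a4=1.356, a0=7.824; τ=−ln(0.8184)/7.824=0.026 → t=0.026; u2·a0=0.4620·7.824=3.615; a1=0.404 < 3.615 ≤ a1+a2=4.508 → R2 fires; B=5 D=6 Y=2 G=7
Draw 2: a1=0.606, a2=2.394, a3=2.940, a4=0.904, a0=6.844; τ=−ln(0.6279)/6.844=0.068 → t=0.094; u2·a0=0.7668·6.844=5.248; a1+a2=3.000 < 5.248 ≤ a1+…+a3=5.940 → R3 fires; B=5 D=5 Y=4 G=7
Draw 3: a1=0.505, a2=4.788, a3=2.450, a4=1.808, a0=9.551; τ=−ln(0.3072)/9.551=0.124 → t=0.217; u2·a0=0.3473·9.551=3.317; a1=0.505 < 3.317 ≤ a1+a2=5.293 → R2 fires; B=5 D=7 Y=3 G=6
Draw 4: a1=0.707, a2=3.078, a3=3.430, a4=1.356, a0=8.571; τ=−ln(0.4081)/8.571=0.105 → t=0.322; u2·a0=0.4126·8.571=3.536; a1=0.707 < 3.536 ≤ a1+a2=3.785 → R2 fires; B=5 D=9 Y=2 G=5
Draw 5: a1=0.909, a2=1.710, a3=4.410, a4=0.904, a0=7.933; τ=−ln(0.9865)/7.933=0.002 → t=0.323; u2·a0=0.1990·7.933=1.579; a1=0.909 < 1.579 ≤ a1+a2=2.619 → R2 fires; B=5 D=11 Y=1 G=4
Draw 6: a1=1.111, a2=0.684, a3=5.390, a4=0.452, a0=7.637; τ=−ln(0.9806)/7.637=0.003 → t=0.326; u2·a0=0.6540·7.637=4.995; a1+a2=1.795 < 4.995 ≤ a1+…+a3=7.185 → R3 fires; B=5 D=10 Y=3 G=4
Draw 7: a1=1.010, a2=2.052, a3=4.900, a4=1.356, a0=9.318; τ=−ln(0.7484)/9.318=0.031 → t=0.357; u2·a0=0.3528·9.318=3.287; a1+a2=3.062 < 3.287 ≤ a1+…+a3=7.962 → R3 fires; B=5 D=9 Y=5 G=4
Draw 8: a1=0.909, a2=3.420, a3=4.410, a4=2.260, a0=10.999; τ=−ln(0.9310)/10.999=0.007 → t=0.364; u2·a0=0.4756·10.999=5.231; a1+a2=4.329 < 5.231 ≤ a1+…+a3=8.739 → R3 fires; B=5 D=8 Y=7 G=4
Draw 9: a1=0.808, a2=4.788, a3=3.920, a4=3.164, a0=12.680; τ=−ln(0.4540)/12.680=0.062 → t=0.426; u2·a0=0.6803·12.680=8.626; a1+a2=5.596 < 8.626 ≤ a1+…+a3=9.516 → R3 fires; B=5 D=7 Y=9 G=4
Draw 10: a1=0.707, a2=6.156, a3=3.430, a4=4.068, a0=14.361; τ=−ln(0.3965)/14.361=0.064 → t=0.490 > T=0.45: stop.
Y first becomes ≥ 5 when it reaches 5 at the event at t=0.357.

Threshold first reached at t = 0.357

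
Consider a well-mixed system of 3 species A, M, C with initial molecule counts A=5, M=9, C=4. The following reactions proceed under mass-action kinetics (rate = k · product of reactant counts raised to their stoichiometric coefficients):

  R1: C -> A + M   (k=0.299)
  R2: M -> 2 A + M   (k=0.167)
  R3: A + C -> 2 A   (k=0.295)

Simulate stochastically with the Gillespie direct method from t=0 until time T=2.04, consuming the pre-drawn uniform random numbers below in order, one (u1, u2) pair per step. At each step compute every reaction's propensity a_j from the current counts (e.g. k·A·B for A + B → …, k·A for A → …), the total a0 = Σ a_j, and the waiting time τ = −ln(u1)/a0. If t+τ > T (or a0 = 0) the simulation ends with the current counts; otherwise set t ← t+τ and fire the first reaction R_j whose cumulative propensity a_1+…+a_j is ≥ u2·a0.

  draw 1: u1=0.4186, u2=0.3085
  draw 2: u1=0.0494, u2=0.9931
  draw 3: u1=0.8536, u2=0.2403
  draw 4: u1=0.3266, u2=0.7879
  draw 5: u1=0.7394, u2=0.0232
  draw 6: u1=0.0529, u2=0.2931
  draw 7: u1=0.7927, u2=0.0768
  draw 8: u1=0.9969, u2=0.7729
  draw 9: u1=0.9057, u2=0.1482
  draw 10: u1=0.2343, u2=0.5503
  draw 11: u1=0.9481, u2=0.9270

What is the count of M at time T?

t=0.000: A=5 M=9 C=4
Draw 1: a1=1.196, a2=1.503, a3=5.900, a0=8.599; τ=−ln(0.4186)/8.599=0.101 → t=0.101; u2·a0=0.3085·8.599=2.653; a1=1.196 < 2.653 ≤ a1+a2=2.699 → R2 fires; A=7 M=9 C=4
Draw 2: a1=1.196, a2=1.503, a3=8.260, a0=10.959; τ=−ln(0.0494)/10.959=0.274 → t=0.376; u2·a0=0.9931·10.959=10.883; a1+a2=2.699 < 10.883 ≤ a1+…+a3=10.959 → R3 fires; A=8 M=9 C=3
Draw 3: a1=0.897, a2=1.503, a3=7.080, a0=9.480; τ=−ln(0.8536)/9.480=0.017 → t=0.392; u2·a0=0.2403·9.480=2.278; a1=0.897 < 2.278 ≤ a1+a2=2.400 → R2 fires; A=10 M=9 C=3
Draw 4: a1=0.897, a2=1.503, a3=8.850, a0=11.250; τ=−ln(0.3266)/11.250=0.099 → t=0.492; u2·a0=0.7879·11.250=8.864; a1+a2=2.400 < 8.864 ≤ a1+…+a3=11.250 → R3 fires; A=11 M=9 C=2
Draw 5: a1=0.598, a2=1.503, a3=6.490, a0=8.591; τ=−ln(0.7394)/8.591=0.035 → t=0.527; u2·a0=0.0232·8.591=0.199 ≤ a1=0.598 → R1 fires; A=12 M=10 C=1
Draw 6: a1=0.299, a2=1.670, a3=3.540, a0=5.509; τ=−ln(0.0529)/5.509=0.534 → t=1.061; u2·a0=0.2931·5.509=1.615; a1=0.299 < 1.615 ≤ a1+a2=1.969 → R2 fires; A=14 M=10 C=1
Draw 7: a1=0.299, a2=1.670, a3=4.130, a0=6.099; τ=−ln(0.7927)/6.099=0.038 → t=1.099; u2·a0=0.0768·6.099=0.468; a1=0.299 < 0.468 ≤ a1+a2=1.969 → R2 fires; A=16 M=10 C=1
Draw 8: a1=0.299, a2=1.670, a3=4.720, a0=6.689; τ=−ln(0.9969)/6.689=0.000 → t=1.099; u2·a0=0.7729·6.689=5.170; a1+a2=1.969 < 5.170 ≤ a1+…+a3=6.689 → R3 fires; A=17 M=10 C=0
Draw 9: a1=0.000, a2=1.670, a3=0.000, a0=1.670; τ=−ln(0.9057)/1.670=0.059 → t=1.158; u2·a0=0.1482·1.670=0.247; a1=0.000 < 0.247 ≤ a1+a2=1.670 → R2 fires; A=19 M=10 C=0
Draw 10: a1=0.000, a2=1.670, a3=0.000, a0=1.670; τ=−ln(0.2343)/1.670=0.869 → t=2.027; u2·a0=0.5503·1.670=0.919; a1=0.000 < 0.919 ≤ a1+a2=1.670 → R2 fires; A=21 M=10 C=0
Draw 11: a1=0.000, a2=1.670, a3=0.000, a0=1.670; τ=−ln(0.9481)/1.670=0.032 → t=2.059 > T=2.04: stop.
Read off M at T=2.04: 10

M at T = 10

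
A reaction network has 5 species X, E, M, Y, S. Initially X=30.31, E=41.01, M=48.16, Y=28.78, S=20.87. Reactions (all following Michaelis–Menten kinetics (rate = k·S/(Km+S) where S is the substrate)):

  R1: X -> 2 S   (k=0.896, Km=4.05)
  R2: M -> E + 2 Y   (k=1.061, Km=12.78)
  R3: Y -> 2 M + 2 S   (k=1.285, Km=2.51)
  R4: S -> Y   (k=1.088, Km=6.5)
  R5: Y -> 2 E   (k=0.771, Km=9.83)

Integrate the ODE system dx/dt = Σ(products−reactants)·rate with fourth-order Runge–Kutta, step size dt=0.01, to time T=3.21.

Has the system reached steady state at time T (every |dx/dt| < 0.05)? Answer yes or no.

Steady state at T: no

RK4 with dt=0.01: 321 steps to T=3.21. Trajectory (selected grid times):
t=0.00: X=30.31 E=41.01 M=48.16 Y=28.78 S=20.87
t=0.36: X=30.03 E=41.73 M=48.71 Y=29.05 S=21.99
t=0.71: X=29.75 E=42.42 M=49.24 Y=29.32 S=23.07
t=1.07: X=29.47 E=43.14 M=49.79 Y=29.60 S=24.19
t=1.43: X=29.18 E=43.87 M=50.34 Y=29.88 S=25.30
t=1.78: X=28.91 E=44.57 M=50.87 Y=30.16 S=26.37
t=2.14: X=28.62 E=45.29 M=51.42 Y=30.45 S=27.48
t=2.50: X=28.34 E=46.02 M=51.97 Y=30.75 S=28.58
t=2.85: X=28.07 E=46.73 M=52.51 Y=31.03 S=29.65
t=3.21: X=27.79 E=47.46 M=53.05 Y=31.33 S=30.75
Rates at T: R1=0.7820, R2=0.8550, R3=1.1897, R4=0.8981, R5=0.5869
dx/dt at T (Σ net stoichiometry × rate): X=-0.7820, E=+2.0288, M=+1.5243, Y=+0.8316, S=+3.0453
Largest |dx/dt| is |+3.0453| (S) ≥ 0.05 → not steady.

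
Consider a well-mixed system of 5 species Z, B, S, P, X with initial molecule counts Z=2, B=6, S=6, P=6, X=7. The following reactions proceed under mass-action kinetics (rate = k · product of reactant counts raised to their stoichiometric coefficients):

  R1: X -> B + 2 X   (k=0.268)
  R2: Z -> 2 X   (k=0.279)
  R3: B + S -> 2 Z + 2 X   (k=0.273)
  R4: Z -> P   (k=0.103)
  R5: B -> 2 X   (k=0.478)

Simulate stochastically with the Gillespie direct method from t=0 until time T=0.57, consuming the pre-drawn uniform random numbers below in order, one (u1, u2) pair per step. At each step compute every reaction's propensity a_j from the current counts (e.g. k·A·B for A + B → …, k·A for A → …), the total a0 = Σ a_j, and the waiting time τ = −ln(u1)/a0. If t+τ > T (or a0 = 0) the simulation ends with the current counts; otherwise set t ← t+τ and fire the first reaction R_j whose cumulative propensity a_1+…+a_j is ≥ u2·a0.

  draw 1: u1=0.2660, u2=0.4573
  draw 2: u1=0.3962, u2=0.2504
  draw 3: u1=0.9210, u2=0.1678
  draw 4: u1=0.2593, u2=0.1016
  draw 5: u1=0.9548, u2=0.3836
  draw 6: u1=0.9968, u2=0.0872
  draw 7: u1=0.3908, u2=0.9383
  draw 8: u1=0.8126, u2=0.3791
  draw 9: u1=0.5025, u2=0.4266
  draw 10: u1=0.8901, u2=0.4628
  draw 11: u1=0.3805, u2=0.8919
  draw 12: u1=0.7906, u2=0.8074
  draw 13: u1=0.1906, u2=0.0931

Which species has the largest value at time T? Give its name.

Dominant species at T: X

t=0.000: Z=2 B=6 S=6 P=6 X=7
Draw 1: a1=1.876, a2=0.558, a3=9.828, a4=0.206, a5=2.868, a0=15.336; τ=−ln(0.2660)/15.336=0.086 → t=0.086; u2·a0=0.4573·15.336=7.013; a1+a2=2.434 < 7.013 ≤ a1+…+a3=12.262 → R3 fires; Z=4 B=5 S=5 P=6 X=9
Draw 2: a1=2.412, a2=1.116, a3=6.825, a4=0.412, a5=2.390, a0=13.155; τ=−ln(0.3962)/13.155=0.070 → t=0.157; u2·a0=0.2504·13.155=3.294; a1=2.412 < 3.294 ≤ a1+a2=3.528 → R2 fires; Z=3 B=5 S=5 P=6 X=11
Draw 3: a1=2.948, a2=0.837, a3=6.825, a4=0.309, a5=2.390, a0=13.309; τ=−ln(0.9210)/13.309=0.006 → t=0.163; u2·a0=0.1678·13.309=2.233 ≤ a1=2.948 → R1 fires; Z=3 B=6 S=5 P=6 X=12
Draw 4: a1=3.216, a2=0.837, a3=8.190, a4=0.309, a5=2.868, a0=15.420; τ=−ln(0.2593)/15.420=0.088 → t=0.250; u2·a0=0.1016·15.420=1.567 ≤ a1=3.216 → R1 fires; Z=3 B=7 S=5 P=6 X=13
Draw 5: a1=3.484, a2=0.837, a3=9.555, a4=0.309, a5=3.346, a0=17.531; τ=−ln(0.9548)/17.531=0.003 → t=0.253; u2·a0=0.3836·17.531=6.725; a1+a2=4.321 < 6.725 ≤ a1+…+a3=13.876 → R3 fires; Z=5 B=6 S=4 P=6 X=15
Draw 6: a1=4.020, a2=1.395, a3=6.552, a4=0.515, a5=2.868, a0=15.350; τ=−ln(0.9968)/15.350=0.000 → t=0.253; u2·a0=0.0872·15.350=1.339 ≤ a1=4.020 → R1 fires; Z=5 B=7 S=4 P=6 X=16
Draw 7: a1=4.288, a2=1.395, a3=7.644, a4=0.515, a5=3.346, a0=17.188; τ=−ln(0.3908)/17.188=0.055 → t=0.308; u2·a0=0.9383·17.188=16.128; a1+…+a4=13.842 < 16.128 ≤ a1+…+a5=17.188 → R5 fires; Z=5 B=6 S=4 P=6 X=18
Draw 8: a1=4.824, a2=1.395, a3=6.552, a4=0.515, a5=2.868, a0=16.154; τ=−ln(0.8126)/16.154=0.013 → t=0.321; u2·a0=0.3791·16.154=6.124; a1=4.824 < 6.124 ≤ a1+a2=6.219 → R2 fires; Z=4 B=6 S=4 P=6 X=20
Draw 9: a1=5.360, a2=1.116, a3=6.552, a4=0.412, a5=2.868, a0=16.308; τ=−ln(0.5025)/16.308=0.042 → t=0.363; u2·a0=0.4266·16.308=6.957; a1+a2=6.476 < 6.957 ≤ a1+…+a3=13.028 → R3 fires; Z=6 B=5 S=3 P=6 X=22
Draw 10: a1=5.896, a2=1.674, a3=4.095, a4=0.618, a5=2.390, a0=14.673; τ=−ln(0.8901)/14.673=0.008 → t=0.371; u2·a0=0.4628·14.673=6.791; a1=5.896 < 6.791 ≤ a1+a2=7.570 → R2 fires; Z=5 B=5 S=3 P=6 X=24
Draw 11: a1=6.432, a2=1.395, a3=4.095, a4=0.515, a5=2.390, a0=14.827; τ=−ln(0.3805)/14.827=0.065 → t=0.436; u2·a0=0.8919·14.827=13.224; a1+…+a4=12.437 < 13.224 ≤ a1+…+a5=14.827 → R5 fires; Z=5 B=4 S=3 P=6 X=26
Draw 12: a1=6.968, a2=1.395, a3=3.276, a4=0.515, a5=1.912, a0=14.066; τ=−ln(0.7906)/14.066=0.017 → t=0.453; u2·a0=0.8074·14.066=11.357; a1+a2=8.363 < 11.357 ≤ a1+…+a3=11.639 → R3 fires; Z=7 B=3 S=2 P=6 X=28
Draw 13: a1=7.504, a2=1.953, a3=1.638, a4=0.721, a5=1.434, a0=13.250; τ=−ln(0.1906)/13.250=0.125 → t=0.578 > T=0.57: stop.
At T=0.57: Z=7 B=3 S=2 P=6 X=28; the largest is X.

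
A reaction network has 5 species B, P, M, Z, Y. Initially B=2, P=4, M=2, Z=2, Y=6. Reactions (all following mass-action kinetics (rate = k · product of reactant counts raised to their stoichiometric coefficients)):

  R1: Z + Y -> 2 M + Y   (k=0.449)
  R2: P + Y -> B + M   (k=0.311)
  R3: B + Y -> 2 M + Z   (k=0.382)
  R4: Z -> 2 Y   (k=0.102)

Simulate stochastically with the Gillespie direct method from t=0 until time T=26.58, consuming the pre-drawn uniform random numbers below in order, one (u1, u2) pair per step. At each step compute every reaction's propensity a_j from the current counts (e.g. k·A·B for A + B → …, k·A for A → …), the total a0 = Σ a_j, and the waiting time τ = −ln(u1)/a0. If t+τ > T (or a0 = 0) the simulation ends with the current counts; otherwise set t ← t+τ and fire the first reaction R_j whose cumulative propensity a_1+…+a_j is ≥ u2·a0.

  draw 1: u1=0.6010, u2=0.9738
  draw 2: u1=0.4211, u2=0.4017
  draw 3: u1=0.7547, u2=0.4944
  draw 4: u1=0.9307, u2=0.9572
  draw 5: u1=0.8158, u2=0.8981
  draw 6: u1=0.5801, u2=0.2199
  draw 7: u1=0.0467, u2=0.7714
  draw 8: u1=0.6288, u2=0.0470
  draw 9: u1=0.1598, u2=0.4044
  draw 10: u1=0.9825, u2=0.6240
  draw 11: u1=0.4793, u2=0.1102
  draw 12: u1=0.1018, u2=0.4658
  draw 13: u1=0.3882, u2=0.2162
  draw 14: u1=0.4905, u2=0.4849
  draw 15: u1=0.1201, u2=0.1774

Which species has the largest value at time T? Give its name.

Dominant species at T: M

t=0.000: B=2 P=4 M=2 Z=2 Y=6
Draw 1: a1=5.388, a2=7.464, a3=4.584, a4=0.204, a0=17.640; τ=−ln(0.6010)/17.640=0.029 → t=0.029; u2·a0=0.9738·17.640=17.178; a1+a2=12.852 < 17.178 ≤ a1+…+a3=17.436 → R3 fires; B=1 P=4 M=4 Z=3 Y=5
Draw 2: a1=6.735, a2=6.220, a3=1.910, a4=0.306, a0=15.171; τ=−ln(0.4211)/15.171=0.057 → t=0.086; u2·a0=0.4017·15.171=6.094 ≤ a1=6.735 → R1 fires; B=1 P=4 M=6 Z=2 Y=5
Draw 3: a1=4.490, a2=6.220, a3=1.910, a4=0.204, a0=12.824; τ=−ln(0.7547)/12.824=0.022 → t=0.108; u2·a0=0.4944·12.824=6.340; a1=4.490 < 6.340 ≤ a1+a2=10.710 → R2 fires; B=2 P=3 M=7 Z=2 Y=4
Draw 4: a1=3.592, a2=3.732, a3=3.056, a4=0.204, a0=10.584; τ=−ln(0.9307)/10.584=0.007 → t=0.115; u2·a0=0.9572·10.584=10.131; a1+a2=7.324 < 10.131 ≤ a1+…+a3=10.380 → R3 fires; B=1 P=3 M=9 Z=3 Y=3
Draw 5: a1=4.041, a2=2.799, a3=1.146, a4=0.306, a0=8.292; τ=−ln(0.8158)/8.292=0.025 → t=0.139; u2·a0=0.8981·8.292=7.447; a1+a2=6.840 < 7.447 ≤ a1+…+a3=7.986 → R3 fires; B=0 P=3 M=11 Z=4 Y=2
Draw 6: a1=3.592, a2=1.866, a3=0.000, a4=0.408, a0=5.866; τ=−ln(0.5801)/5.866=0.093 → t=0.232; u2·a0=0.2199·5.866=1.290 ≤ a1=3.592 → R1 fires; B=0 P=3 M=13 Z=3 Y=2
Draw 7: a1=2.694, a2=1.866, a3=0.000, a4=0.306, a0=4.866; τ=−ln(0.0467)/4.866=0.630 → t=0.862; u2·a0=0.7714·4.866=3.754; a1=2.694 < 3.754 ≤ a1+a2=4.560 → R2 fires; B=1 P=2 M=14 Z=3 Y=1
Draw 8: a1=1.347, a2=0.622, a3=0.382, a4=0.306, a0=2.657; τ=−ln(0.6288)/2.657=0.175 → t=1.036; u2·a0=0.0470·2.657=0.125 ≤ a1=1.347 → R1 fires; B=1 P=2 M=16 Z=2 Y=1
Draw 9: a1=0.898, a2=0.622, a3=0.382, a4=0.204, a0=2.106; τ=−ln(0.1598)/2.106=0.871 → t=1.907; u2·a0=0.4044·2.106=0.852 ≤ a1=0.898 → R1 fires; B=1 P=2 M=18 Z=1 Y=1
Draw 10: a1=0.449, a2=0.622, a3=0.382, a4=0.102, a0=1.555; τ=−ln(0.9825)/1.555=0.011 → t=1.918; u2·a0=0.6240·1.555=0.970; a1=0.449 < 0.970 ≤ a1+a2=1.071 → R2 fires; B=2 P=1 M=19 Z=1 Y=0
Draw 11: a1=0.000, a2=0.000, a3=0.000, a4=0.102, a0=0.102; τ=−ln(0.4793)/0.102=7.210 → t=9.128; u2·a0=0.1102·0.102=0.011; a1+…+a3=0.000 < 0.011 ≤ a1+…+a4=0.102 → R4 fires; B=2 P=1 M=19 Z=0 Y=2
Draw 12: a1=0.000, a2=0.622, a3=1.528, a4=0.000, a0=2.150; τ=−ln(0.1018)/2.150=1.063 → t=10.191; u2·a0=0.4658·2.150=1.001; a1+a2=0.622 < 1.001 ≤ a1+…+a3=2.150 → R3 fires; B=1 P=1 M=21 Z=1 Y=1
Draw 13: a1=0.449, a2=0.311, a3=0.382, a4=0.102, a0=1.244; τ=−ln(0.3882)/1.244=0.761 → t=10.952; u2·a0=0.2162·1.244=0.269 ≤ a1=0.449 → R1 fires; B=1 P=1 M=23 Z=0 Y=1
Draw 14: a1=0.000, a2=0.311, a3=0.382, a4=0.000, a0=0.693; τ=−ln(0.4905)/0.693=1.028 → t=11.980; u2·a0=0.4849·0.693=0.336; a1+a2=0.311 < 0.336 ≤ a1+…+a3=0.693 → R3 fires; B=0 P=1 M=25 Z=1 Y=0
Draw 15: a1=0.000, a2=0.000, a3=0.000, a4=0.102, a0=0.102; τ=−ln(0.1201)/0.102=20.779 → t=32.758 > T=26.58: stop.
At T=26.58: B=0 P=1 M=25 Z=1 Y=0; the largest is M.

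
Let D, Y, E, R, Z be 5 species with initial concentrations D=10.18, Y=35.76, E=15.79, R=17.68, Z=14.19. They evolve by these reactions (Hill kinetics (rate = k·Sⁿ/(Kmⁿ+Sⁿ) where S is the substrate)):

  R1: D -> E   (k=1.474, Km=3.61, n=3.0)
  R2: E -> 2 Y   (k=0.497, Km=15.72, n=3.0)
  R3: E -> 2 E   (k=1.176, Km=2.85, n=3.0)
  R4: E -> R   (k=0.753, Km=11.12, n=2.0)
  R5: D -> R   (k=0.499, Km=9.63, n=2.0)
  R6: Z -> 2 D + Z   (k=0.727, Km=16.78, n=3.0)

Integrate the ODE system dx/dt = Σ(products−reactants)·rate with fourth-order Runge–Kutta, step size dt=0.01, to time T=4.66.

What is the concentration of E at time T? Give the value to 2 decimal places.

E at T = 23.25

RK4 with dt=0.01: 466 steps to T=4.66. Trajectory (selected grid times):
t=0.00: D=10.18 Y=35.76 E=15.79 R=17.68 Z=14.19
t=0.52: D=9.60 Y=36.03 E=16.73 R=18.08 Z=14.19
t=1.04: D=9.04 Y=36.32 E=17.64 R=18.48 Z=14.19
t=1.55: D=8.50 Y=36.63 E=18.51 R=18.88 Z=14.19
t=2.07: D=7.97 Y=36.96 E=19.37 R=19.28 Z=14.19
t=2.59: D=7.45 Y=37.30 E=20.20 R=19.67 Z=14.19
t=3.11: D=6.97 Y=37.66 E=21.01 R=20.07 Z=14.19
t=3.62: D=6.51 Y=38.02 E=21.78 R=20.46 Z=14.19
t=4.14: D=6.07 Y=38.40 E=22.53 R=20.85 Z=14.19
t=4.66: D=5.67 Y=38.79 E=23.25 R=21.23 Z=14.19
Read off E at T=4.66: 23.25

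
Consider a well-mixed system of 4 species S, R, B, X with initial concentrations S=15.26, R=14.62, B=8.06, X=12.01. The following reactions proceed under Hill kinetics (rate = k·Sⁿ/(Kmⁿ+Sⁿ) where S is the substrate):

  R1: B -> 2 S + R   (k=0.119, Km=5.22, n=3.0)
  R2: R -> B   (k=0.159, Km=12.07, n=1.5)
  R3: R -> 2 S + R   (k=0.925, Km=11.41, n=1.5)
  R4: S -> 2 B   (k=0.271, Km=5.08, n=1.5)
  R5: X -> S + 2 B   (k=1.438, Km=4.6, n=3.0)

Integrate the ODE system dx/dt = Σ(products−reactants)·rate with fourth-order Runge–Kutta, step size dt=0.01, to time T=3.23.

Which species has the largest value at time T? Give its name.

RK4 with dt=0.01: 323 steps to T=3.23. Trajectory (selected grid times):
t=0.00: S=15.26 R=14.62 B=8.06 X=12.01
t=0.36: S=16.13 R=14.62 B=9.20 X=11.52
t=0.72: S=17.00 R=14.63 B=10.33 X=11.04
t=1.08: S=17.87 R=14.63 B=11.45 X=10.56
t=1.44: S=18.73 R=14.64 B=12.57 X=10.08
t=1.79: S=19.57 R=14.65 B=13.64 X=9.62
t=2.15: S=20.42 R=14.65 B=14.73 X=9.16
t=2.51: S=21.27 R=14.66 B=15.81 X=8.71
t=2.87: S=22.10 R=14.67 B=16.87 X=8.26
t=3.23: S=22.93 R=14.68 B=17.91 X=7.82
At T=3.23: S=22.93 R=14.68 B=17.91 X=7.82; the largest is S.

Dominant species at T: S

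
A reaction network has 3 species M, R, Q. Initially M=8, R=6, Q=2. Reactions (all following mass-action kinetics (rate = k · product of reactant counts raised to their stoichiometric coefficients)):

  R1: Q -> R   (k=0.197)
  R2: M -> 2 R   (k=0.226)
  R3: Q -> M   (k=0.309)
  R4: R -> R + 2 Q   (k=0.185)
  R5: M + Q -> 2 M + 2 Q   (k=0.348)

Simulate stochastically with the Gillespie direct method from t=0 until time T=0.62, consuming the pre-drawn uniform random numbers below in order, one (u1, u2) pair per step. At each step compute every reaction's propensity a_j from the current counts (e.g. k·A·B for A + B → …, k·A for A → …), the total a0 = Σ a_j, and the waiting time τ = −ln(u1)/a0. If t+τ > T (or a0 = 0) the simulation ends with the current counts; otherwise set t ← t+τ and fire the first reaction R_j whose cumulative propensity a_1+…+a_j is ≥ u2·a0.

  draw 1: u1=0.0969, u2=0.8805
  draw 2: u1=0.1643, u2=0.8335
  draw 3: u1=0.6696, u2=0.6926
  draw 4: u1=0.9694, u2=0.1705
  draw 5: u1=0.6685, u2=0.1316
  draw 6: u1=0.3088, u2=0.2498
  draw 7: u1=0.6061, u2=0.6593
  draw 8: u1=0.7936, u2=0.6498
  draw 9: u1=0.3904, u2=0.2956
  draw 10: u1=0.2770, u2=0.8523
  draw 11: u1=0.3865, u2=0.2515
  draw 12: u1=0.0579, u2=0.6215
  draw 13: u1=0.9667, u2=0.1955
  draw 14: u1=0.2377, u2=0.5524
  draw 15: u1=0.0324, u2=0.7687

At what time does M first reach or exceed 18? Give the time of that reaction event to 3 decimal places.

t=0.000: M=8 R=6 Q=2
Draw 1: a1=0.394, a2=1.808, a3=0.618, a4=1.110, a5=5.568, a0=9.498; τ=−ln(0.0969)/9.498=0.246 → t=0.246; u2·a0=0.8805·9.498=8.363; a1+…+a4=3.930 < 8.363 ≤ a1+…+a5=9.498 → R5 fires; M=9 R=6 Q=3
Draw 2: a1=0.591, a2=2.034, a3=0.927, a4=1.110, a5=9.396, a0=14.058; τ=−ln(0.1643)/14.058=0.128 → t=0.374; u2·a0=0.8335·14.058=11.717; a1+…+a4=4.662 < 11.717 ≤ a1+…+a5=14.058 → R5 fires; M=10 R=6 Q=4
Draw 3: a1=0.788, a2=2.260, a3=1.236, a4=1.110, a5=13.920, a0=19.314; τ=−ln(0.6696)/19.314=0.021 → t=0.395; u2·a0=0.6926·19.314=13.377; a1+…+a4=5.394 < 13.377 ≤ a1+…+a5=19.314 → R5 fires; M=11 R=6 Q=5
Draw 4: a1=0.985, a2=2.486, a3=1.545, a4=1.110, a5=19.140, a0=25.266; τ=−ln(0.9694)/25.266=0.001 → t=0.396; u2·a0=0.1705·25.266=4.308; a1+a2=3.471 < 4.308 ≤ a1+…+a3=5.016 → R3 fires; M=12 R=6 Q=4
Draw 5: a1=0.788, a2=2.712, a3=1.236, a4=1.110, a5=16.704, a0=22.550; τ=−ln(0.6685)/22.550=0.018 → t=0.414; u2·a0=0.1316·22.550=2.968; a1=0.788 < 2.968 ≤ a1+a2=3.500 → R2 fires; M=11 R=8 Q=4
Draw 6: a1=0.788, a2=2.486, a3=1.236, a4=1.480, a5=15.312, a0=21.302; τ=−ln(0.3088)/21.302=0.055 → t=0.469; u2·a0=0.2498·21.302=5.321; a1+…+a3=4.510 < 5.321 ≤ a1+…+a4=5.990 → R4 fires; M=11 R=8 Q=6
Draw 7: a1=1.182, a2=2.486, a3=1.854, a4=1.480, a5=22.968, a0=29.970; τ=−ln(0.6061)/29.970=0.017 → t=0.486; u2·a0=0.6593·29.970=19.759; a1+…+a4=7.002 < 19.759 ≤ a1+…+a5=29.970 → R5 fires; M=12 R=8 Q=7
Draw 8: a1=1.379, a2=2.712, a3=2.163, a4=1.480, a5=29.232, a0=36.966; τ=−ln(0.7936)/36.966=0.006 → t=0.492; u2·a0=0.6498·36.966=24.021; a1+…+a4=7.734 < 24.021 ≤ a1+…+a5=36.966 → R5 fires; M=13 R=8 Q=8
Draw 9: a1=1.576, a2=2.938, a3=2.472, a4=1.480, a5=36.192, a0=44.658; τ=−ln(0.3904)/44.658=0.021 → t=0.513; u2·a0=0.2956·44.658=13.201; a1+…+a4=8.466 < 13.201 ≤ a1+…+a5=44.658 → R5 fires; M=14 R=8 Q=9
Draw 10: a1=1.773, a2=3.164, a3=2.781, a4=1.480, a5=43.848, a0=53.046; τ=−ln(0.2770)/53.046=0.024 → t=0.537; u2·a0=0.8523·53.046=45.211; a1+…+a4=9.198 < 45.211 ≤ a1+…+a5=53.046 → R5 fires; M=15 R=8 Q=10
Draw 11: a1=1.970, a2=3.390, a3=3.090, a4=1.480, a5=52.200, a0=62.130; τ=−ln(0.3865)/62.130=0.015 → t=0.553; u2·a0=0.2515·62.130=15.626; a1+…+a4=9.930 < 15.626 ≤ a1+…+a5=62.130 → R5 fires; M=16 R=8 Q=11
Draw 12: a1=2.167, a2=3.616, a3=3.399, a4=1.480, a5=61.248, a0=71.910; τ=−ln(0.0579)/71.910=0.040 → t=0.592; u2·a0=0.6215·71.910=44.692; a1+…+a4=10.662 < 44.692 ≤ a1+…+a5=71.910 → R5 fires; M=17 R=8 Q=12
Draw 13: a1=2.364, a2=3.842, a3=3.708, a4=1.480, a5=70.992, a0=82.386; τ=−ln(0.9667)/82.386=0.000 → t=0.593; u2·a0=0.1955·82.386=16.106; a1+…+a4=11.394 < 16.106 ≤ a1+…+a5=82.386 → R5 fires; M=18 R=8 Q=13
Draw 14: a1=2.561, a2=4.068, a3=4.017, a4=1.480, a5=81.432, a0=93.558; τ=−ln(0.2377)/93.558=0.015 → t=0.608; u2·a0=0.5524·93.558=51.681; a1+…+a4=12.126 < 51.681 ≤ a1+…+a5=93.558 → R5 fires; M=19 R=8 Q=14
Draw 15: a1=2.758, a2=4.294, a3=4.326, a4=1.480, a5=92.568, a0=105.426; τ=−ln(0.0324)/105.426=0.033 → t=0.641 > T=0.62: stop.
M first becomes ≥ 18 when it reaches 18 at the event at t=0.593.

Threshold first reached at t = 0.593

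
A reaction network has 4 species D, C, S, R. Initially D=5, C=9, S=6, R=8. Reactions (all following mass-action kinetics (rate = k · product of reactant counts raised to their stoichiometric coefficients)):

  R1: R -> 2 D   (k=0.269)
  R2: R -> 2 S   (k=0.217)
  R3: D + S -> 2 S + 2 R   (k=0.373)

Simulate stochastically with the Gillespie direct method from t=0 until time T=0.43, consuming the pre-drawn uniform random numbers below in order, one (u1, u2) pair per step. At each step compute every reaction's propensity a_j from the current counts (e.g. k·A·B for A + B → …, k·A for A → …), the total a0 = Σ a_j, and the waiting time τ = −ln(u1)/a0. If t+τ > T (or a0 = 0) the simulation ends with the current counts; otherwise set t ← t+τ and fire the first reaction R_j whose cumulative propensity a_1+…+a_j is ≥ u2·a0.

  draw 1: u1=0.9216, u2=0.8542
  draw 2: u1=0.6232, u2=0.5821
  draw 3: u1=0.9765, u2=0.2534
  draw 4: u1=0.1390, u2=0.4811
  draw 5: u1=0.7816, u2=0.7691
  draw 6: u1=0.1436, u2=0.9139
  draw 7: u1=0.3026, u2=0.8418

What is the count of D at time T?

t=0.000: D=5 C=9 S=6 R=8
Draw 1: a1=2.152, a2=1.736, a3=11.190, a0=15.078; τ=−ln(0.9216)/15.078=0.005 → t=0.005; u2·a0=0.8542·15.078=12.880; a1+a2=3.888 < 12.880 ≤ a1+…+a3=15.078 → R3 fires; D=4 C=9 S=7 R=10
Draw 2: a1=2.690, a2=2.170, a3=10.444, a0=15.304; τ=−ln(0.6232)/15.304=0.031 → t=0.036; u2·a0=0.5821·15.304=8.908; a1+a2=4.860 < 8.908 ≤ a1+…+a3=15.304 → R3 fires; D=3 C=9 S=8 R=12
Draw 3: a1=3.228, a2=2.604, a3=8.952, a0=14.784; τ=−ln(0.9765)/14.784=0.002 → t=0.038; u2·a0=0.2534·14.784=3.746; a1=3.228 < 3.746 ≤ a1+a2=5.832 → R2 fires; D=3 C=9 S=10 R=11
Draw 4: a1=2.959, a2=2.387, a3=11.190, a0=16.536; τ=−ln(0.1390)/16.536=0.119 → t=0.157; u2·a0=0.4811·16.536=7.955; a1+a2=5.346 < 7.955 ≤ a1+…+a3=16.536 → R3 fires; D=2 C=9 S=11 R=13
Draw 5: a1=3.497, a2=2.821, a3=8.206, a0=14.524; τ=−ln(0.7816)/14.524=0.017 → t=0.174; u2·a0=0.7691·14.524=11.170; a1+a2=6.318 < 11.170 ≤ a1+…+a3=14.524 → R3 fires; D=1 C=9 S=12 R=15
Draw 6: a1=4.035, a2=3.255, a3=4.476, a0=11.766; τ=−ln(0.1436)/11.766=0.165 → t=0.339; u2·a0=0.9139·11.766=10.753; a1+a2=7.290 < 10.753 ≤ a1+…+a3=11.766 → R3 fires; D=0 C=9 S=13 R=17
Draw 7: a1=4.573, a2=3.689, a3=0.000, a0=8.262; τ=−ln(0.3026)/8.262=0.145 → t=0.484 > T=0.43: stop.
Read off D at T=0.43: 0

D at T = 0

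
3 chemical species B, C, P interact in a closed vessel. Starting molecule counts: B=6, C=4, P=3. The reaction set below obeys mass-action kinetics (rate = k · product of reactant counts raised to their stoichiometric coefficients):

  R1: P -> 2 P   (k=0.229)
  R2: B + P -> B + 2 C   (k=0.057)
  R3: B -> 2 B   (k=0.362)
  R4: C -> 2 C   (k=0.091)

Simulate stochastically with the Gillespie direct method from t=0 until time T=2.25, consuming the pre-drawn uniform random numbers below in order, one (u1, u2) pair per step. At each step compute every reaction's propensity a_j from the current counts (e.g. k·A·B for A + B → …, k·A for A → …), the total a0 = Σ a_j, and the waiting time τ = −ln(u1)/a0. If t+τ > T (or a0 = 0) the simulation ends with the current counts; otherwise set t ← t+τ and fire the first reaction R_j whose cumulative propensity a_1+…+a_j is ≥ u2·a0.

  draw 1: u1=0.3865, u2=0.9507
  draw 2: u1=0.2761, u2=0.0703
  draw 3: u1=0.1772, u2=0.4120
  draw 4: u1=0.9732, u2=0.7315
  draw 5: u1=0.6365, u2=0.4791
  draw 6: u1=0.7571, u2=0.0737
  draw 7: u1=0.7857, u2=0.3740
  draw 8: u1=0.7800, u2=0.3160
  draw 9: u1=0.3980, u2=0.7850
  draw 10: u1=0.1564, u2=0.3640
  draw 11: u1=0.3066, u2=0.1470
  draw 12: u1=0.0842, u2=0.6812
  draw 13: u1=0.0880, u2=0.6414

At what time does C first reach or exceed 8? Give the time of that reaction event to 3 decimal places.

t=0.000: B=6 C=4 P=3
Draw 1: a1=0.687, a2=1.026, a3=2.172, a4=0.364, a0=4.249; τ=−ln(0.3865)/4.249=0.224 → t=0.224; u2·a0=0.9507·4.249=4.040; a1+…+a3=3.885 < 4.040 ≤ a1+…+a4=4.249 → R4 fires; B=6 C=5 P=3
Draw 2: a1=0.687, a2=1.026, a3=2.172, a4=0.455, a0=4.340; τ=−ln(0.2761)/4.340=0.297 → t=0.520; u2·a0=0.0703·4.340=0.305 ≤ a1=0.687 → R1 fires; B=6 C=5 P=4
Draw 3: a1=0.916, a2=1.368, a3=2.172, a4=0.455, a0=4.911; τ=−ln(0.1772)/4.911=0.352 → t=0.873; u2·a0=0.4120·4.911=2.023; a1=0.916 < 2.023 ≤ a1+a2=2.284 → R2 fires; B=6 C=7 P=3
Draw 4: a1=0.687, a2=1.026, a3=2.172, a4=0.637, a0=4.522; τ=−ln(0.9732)/4.522=0.006 → t=0.879; u2·a0=0.7315·4.522=3.308; a1+a2=1.713 < 3.308 ≤ a1+…+a3=3.885 → R3 fires; B=7 C=7 P=3
Draw 5: a1=0.687, a2=1.197, a3=2.534, a4=0.637, a0=5.055; τ=−ln(0.6365)/5.055=0.089 → t=0.968; u2·a0=0.4791·5.055=2.422; a1+a2=1.884 < 2.422 ≤ a1+…+a3=4.418 → R3 fires; B=8 C=7 P=3
Draw 6: a1=0.687, a2=1.368, a3=2.896, a4=0.637, a0=5.588; τ=−ln(0.7571)/5.588=0.050 → t=1.018; u2·a0=0.0737·5.588=0.412 ≤ a1=0.687 → R1 fires; B=8 C=7 P=4
Draw 7: a1=0.916, a2=1.824, a3=2.896, a4=0.637, a0=6.273; τ=−ln(0.7857)/6.273=0.038 → t=1.056; u2·a0=0.3740·6.273=2.346; a1=0.916 < 2.346 ≤ a1+a2=2.740 → R2 fires; B=8 C=9 P=3
Draw 8: a1=0.687, a2=1.368, a3=2.896, a4=0.819, a0=5.770; τ=−ln(0.7800)/5.770=0.043 → t=1.099; u2·a0=0.3160·5.770=1.823; a1=0.687 < 1.823 ≤ a1+a2=2.055 → R2 fires; B=8 C=11 P=2
Draw 9: a1=0.458, a2=0.912, a3=2.896, a4=1.001, a0=5.267; τ=−ln(0.3980)/5.267=0.175 → t=1.274; u2·a0=0.7850·5.267=4.135; a1+a2=1.370 < 4.135 ≤ a1+…+a3=4.266 → R3 fires; B=9 C=11 P=2
Draw 10: a1=0.458, a2=1.026, a3=3.258, a4=1.001, a0=5.743; τ=−ln(0.1564)/5.743=0.323 → t=1.597; u2·a0=0.3640·5.743=2.090; a1+a2=1.484 < 2.090 ≤ a1+…+a3=4.742 → R3 fires; B=10 C=11 P=2
Draw 11: a1=0.458, a2=1.140, a3=3.620, a4=1.001, a0=6.219; τ=−ln(0.3066)/6.219=0.190 → t=1.787; u2·a0=0.1470·6.219=0.914; a1=0.458 < 0.914 ≤ a1+a2=1.598 → R2 fires; B=10 C=13 P=1
Draw 12: a1=0.229, a2=0.570, a3=3.620, a4=1.183, a0=5.602; τ=−ln(0.0842)/5.602=0.442 → t=2.229; u2·a0=0.6812·5.602=3.816; a1+a2=0.799 < 3.816 ≤ a1+…+a3=4.419 → R3 fires; B=11 C=13 P=1
Draw 13: a1=0.229, a2=0.627, a3=3.982, a4=1.183, a0=6.021; τ=−ln(0.0880)/6.021=0.404 → t=2.633 > T=2.25: stop.
C first becomes ≥ 8 when it reaches 9 at the event at t=1.056.

Threshold first reached at t = 1.056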